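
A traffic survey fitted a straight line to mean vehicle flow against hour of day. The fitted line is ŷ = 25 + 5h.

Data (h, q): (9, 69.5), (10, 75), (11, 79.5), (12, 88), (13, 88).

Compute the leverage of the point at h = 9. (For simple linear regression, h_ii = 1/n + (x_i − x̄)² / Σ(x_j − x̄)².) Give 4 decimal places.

h̄ = (9 + 10 + 11 + 12 + 13)/5 = 11
Σ(h − h̄)² = 4 + 1 + 0 + 1 + 4 = 10
h = 1/5 + (-2)²/10 = 0.2 + 0.4 = 0.6000

h = 0.6000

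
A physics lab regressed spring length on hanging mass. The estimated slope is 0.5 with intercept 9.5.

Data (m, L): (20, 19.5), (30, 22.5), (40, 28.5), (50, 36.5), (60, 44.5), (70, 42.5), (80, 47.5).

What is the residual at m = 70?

e = -2

L̂ = 9.5 + 0.5·70 = 44.5
e = 42.5 − 44.5 = -2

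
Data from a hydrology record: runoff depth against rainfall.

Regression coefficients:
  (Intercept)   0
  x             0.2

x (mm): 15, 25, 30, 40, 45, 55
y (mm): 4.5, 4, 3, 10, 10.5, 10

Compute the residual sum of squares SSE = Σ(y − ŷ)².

x=15: ŷ = 0.2·15 = 3; e = 4.5 − 3 = 1.5
x=25: ŷ = 0.2·25 = 5; e = 4 − 5 = -1
x=30: ŷ = 0.2·30 = 6; e = 3 − 6 = -3
x=40: ŷ = 0.2·40 = 8; e = 10 − 8 = 2
x=45: ŷ = 0.2·45 = 9; e = 10.5 − 9 = 1.5
x=55: ŷ = 0.2·55 = 11; e = 10 − 11 = -1
SSE = 2.25 + 1 + 9 + 4 + 2.25 + 1 = 19.5

SSE = 19.5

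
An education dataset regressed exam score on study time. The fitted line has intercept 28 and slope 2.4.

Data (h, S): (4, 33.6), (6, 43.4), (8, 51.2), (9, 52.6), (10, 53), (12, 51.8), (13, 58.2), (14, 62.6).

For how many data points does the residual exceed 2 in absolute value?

h=4: ŷ = 28 + 2.4·4 = 37.6; r = 33.6 − 37.6 = -4
h=6: ŷ = 28 + 2.4·6 = 42.4; r = 43.4 − 42.4 = 1
h=8: ŷ = 28 + 2.4·8 = 47.2; r = 51.2 − 47.2 = 4
h=9: ŷ = 28 + 2.4·9 = 49.6; r = 52.6 − 49.6 = 3
h=10: ŷ = 28 + 2.4·10 = 52; r = 53 − 52 = 1
h=12: ŷ = 28 + 2.4·12 = 56.8; r = 51.8 − 56.8 = -5
h=13: ŷ = 28 + 2.4·13 = 59.2; r = 58.2 − 59.2 = -1
h=14: ŷ = 28 + 2.4·14 = 61.6; r = 62.6 − 61.6 = 1
|r| > 2: h=4 (|r|=4), h=8 (|r|=4), h=9 (|r|=3), h=12 (|r|=5) → 4

4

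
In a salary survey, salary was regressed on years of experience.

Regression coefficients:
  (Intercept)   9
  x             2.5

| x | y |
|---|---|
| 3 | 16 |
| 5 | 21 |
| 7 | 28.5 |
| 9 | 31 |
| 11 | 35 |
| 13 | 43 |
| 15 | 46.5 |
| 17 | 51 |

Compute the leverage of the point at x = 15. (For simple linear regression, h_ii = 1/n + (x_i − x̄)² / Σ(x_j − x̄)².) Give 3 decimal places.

h = 0.274

x̄ = (3 + 5 + 7 + 9 + 11 + 13 + 15 + 17)/8 = 10
Σ(x − x̄)² = 49 + 25 + 9 + 1 + 1 + 9 + 25 + 49 = 168
h = 1/8 + (5)²/168 = 0.125 + 0.14881 = 0.274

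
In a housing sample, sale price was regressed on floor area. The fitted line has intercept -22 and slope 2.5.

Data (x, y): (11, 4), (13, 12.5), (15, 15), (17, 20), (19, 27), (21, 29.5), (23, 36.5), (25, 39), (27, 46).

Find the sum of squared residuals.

SSE = 13.5

x=11: ŷ = -22 + 2.5·11 = 5.5; r = 4 − 5.5 = -1.5
x=13: ŷ = -22 + 2.5·13 = 10.5; r = 12.5 − 10.5 = 2
x=15: ŷ = -22 + 2.5·15 = 15.5; r = 15 − 15.5 = -0.5
x=17: ŷ = -22 + 2.5·17 = 20.5; r = 20 − 20.5 = -0.5
x=19: ŷ = -22 + 2.5·19 = 25.5; r = 27 − 25.5 = 1.5
x=21: ŷ = -22 + 2.5·21 = 30.5; r = 29.5 − 30.5 = -1
x=23: ŷ = -22 + 2.5·23 = 35.5; r = 36.5 − 35.5 = 1
x=25: ŷ = -22 + 2.5·25 = 40.5; r = 39 − 40.5 = -1.5
x=27: ŷ = -22 + 2.5·27 = 45.5; r = 46 − 45.5 = 0.5
SSE = 2.25 + 4 + 0.25 + 0.25 + 2.25 + 1 + 1 + 2.25 + 0.25 = 13.5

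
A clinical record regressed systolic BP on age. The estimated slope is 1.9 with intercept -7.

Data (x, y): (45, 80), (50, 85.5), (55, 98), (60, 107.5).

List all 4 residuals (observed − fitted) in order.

x=45: ŷ = -7 + 1.9·45 = 78.5; r = 80 − 78.5 = 1.5
x=50: ŷ = -7 + 1.9·50 = 88; r = 85.5 − 88 = -2.5
x=55: ŷ = -7 + 1.9·55 = 97.5; r = 98 − 97.5 = 0.5
x=60: ŷ = -7 + 1.9·60 = 107; r = 107.5 − 107 = 0.5

1.5, -2.5, 0.5, 0.5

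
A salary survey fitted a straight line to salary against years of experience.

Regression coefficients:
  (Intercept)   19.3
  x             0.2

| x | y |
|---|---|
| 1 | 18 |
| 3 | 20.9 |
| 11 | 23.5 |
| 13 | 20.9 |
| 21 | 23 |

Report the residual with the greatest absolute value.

x=1: ŷ = 19.3 + 0.2·1 = 19.5; r = 18 − 19.5 = -1.5
x=3: ŷ = 19.3 + 0.2·3 = 19.9; r = 20.9 − 19.9 = 1
x=11: ŷ = 19.3 + 0.2·11 = 21.5; r = 23.5 − 21.5 = 2
x=13: ŷ = 19.3 + 0.2·13 = 21.9; r = 20.9 − 21.9 = -1
x=21: ŷ = 19.3 + 0.2·21 = 23.5; r = 23 − 23.5 = -0.5
Largest |r| is 2 at x = 11, residual 2.

r = 2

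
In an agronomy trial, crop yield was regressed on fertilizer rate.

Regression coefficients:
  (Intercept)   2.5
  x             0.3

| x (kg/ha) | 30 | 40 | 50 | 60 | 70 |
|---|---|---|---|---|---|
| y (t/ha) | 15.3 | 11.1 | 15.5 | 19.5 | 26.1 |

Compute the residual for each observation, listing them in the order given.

x=30: ŷ = 2.5 + 0.3·30 = 11.5; e = 15.3 − 11.5 = 3.8
x=40: ŷ = 2.5 + 0.3·40 = 14.5; e = 11.1 − 14.5 = -3.4
x=50: ŷ = 2.5 + 0.3·50 = 17.5; e = 15.5 − 17.5 = -2
x=60: ŷ = 2.5 + 0.3·60 = 20.5; e = 19.5 − 20.5 = -1
x=70: ŷ = 2.5 + 0.3·70 = 23.5; e = 26.1 − 23.5 = 2.6

3.8, -3.4, -2, -1, 2.6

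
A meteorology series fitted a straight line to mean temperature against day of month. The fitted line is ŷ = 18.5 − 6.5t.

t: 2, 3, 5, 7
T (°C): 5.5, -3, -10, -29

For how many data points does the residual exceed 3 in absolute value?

1

t=2: ŷ = 18.5 − 6.5·2 = 5.5; r = 5.5 − 5.5 = 0
t=3: ŷ = 18.5 − 6.5·3 = -1; r = -3 − (-1) = -2
t=5: ŷ = 18.5 − 6.5·5 = -14; r = -10 − (-14) = 4
t=7: ŷ = 18.5 − 6.5·7 = -27; r = -29 − (-27) = -2
|r| > 3: t=5 (|r|=4) → 1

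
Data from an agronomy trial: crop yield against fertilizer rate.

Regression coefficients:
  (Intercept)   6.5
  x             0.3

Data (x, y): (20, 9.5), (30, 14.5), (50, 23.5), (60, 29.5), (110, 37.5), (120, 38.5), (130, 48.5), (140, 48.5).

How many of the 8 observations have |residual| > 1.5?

6

x=20: ŷ = 6.5 + 0.3·20 = 12.5; r = 9.5 − 12.5 = -3
x=30: ŷ = 6.5 + 0.3·30 = 15.5; r = 14.5 − 15.5 = -1
x=50: ŷ = 6.5 + 0.3·50 = 21.5; r = 23.5 − 21.5 = 2
x=60: ŷ = 6.5 + 0.3·60 = 24.5; r = 29.5 − 24.5 = 5
x=110: ŷ = 6.5 + 0.3·110 = 39.5; r = 37.5 − 39.5 = -2
x=120: ŷ = 6.5 + 0.3·120 = 42.5; r = 38.5 − 42.5 = -4
x=130: ŷ = 6.5 + 0.3·130 = 45.5; r = 48.5 − 45.5 = 3
x=140: ŷ = 6.5 + 0.3·140 = 48.5; r = 48.5 − 48.5 = 0
|r| > 1.5: x=20 (|r|=3), x=50 (|r|=2), x=60 (|r|=5), x=110 (|r|=2), x=120 (|r|=4), x=130 (|r|=3) → 6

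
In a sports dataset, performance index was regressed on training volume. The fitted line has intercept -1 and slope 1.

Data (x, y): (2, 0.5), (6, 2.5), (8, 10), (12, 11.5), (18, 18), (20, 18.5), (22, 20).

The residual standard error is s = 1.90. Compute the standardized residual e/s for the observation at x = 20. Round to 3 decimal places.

ŷ = -1 + 20 = 19
e = 18.5 − 19 = -0.5
e/s = -0.5 / 1.90 = -0.263

-0.263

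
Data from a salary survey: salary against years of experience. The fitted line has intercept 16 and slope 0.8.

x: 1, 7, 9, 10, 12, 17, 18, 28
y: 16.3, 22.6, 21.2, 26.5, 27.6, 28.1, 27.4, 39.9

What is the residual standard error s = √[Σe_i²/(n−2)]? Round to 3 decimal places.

s = 2.198

x=1: ŷ = 16 + 0.8·1 = 16.8; e = 16.3 − 16.8 = -0.5
x=7: ŷ = 16 + 0.8·7 = 21.6; e = 22.6 − 21.6 = 1
x=9: ŷ = 16 + 0.8·9 = 23.2; e = 21.2 − 23.2 = -2
x=10: ŷ = 16 + 0.8·10 = 24; e = 26.5 − 24 = 2.5
x=12: ŷ = 16 + 0.8·12 = 25.6; e = 27.6 − 25.6 = 2
x=17: ŷ = 16 + 0.8·17 = 29.6; e = 28.1 − 29.6 = -1.5
x=18: ŷ = 16 + 0.8·18 = 30.4; e = 27.4 − 30.4 = -3
x=28: ŷ = 16 + 0.8·28 = 38.4; e = 39.9 − 38.4 = 1.5
SSE = 0.25 + 1 + 4 + 6.25 + 4 + 2.25 + 9 + 2.25 = 29
s = √(29/6) = √4.83333 ≈ 2.198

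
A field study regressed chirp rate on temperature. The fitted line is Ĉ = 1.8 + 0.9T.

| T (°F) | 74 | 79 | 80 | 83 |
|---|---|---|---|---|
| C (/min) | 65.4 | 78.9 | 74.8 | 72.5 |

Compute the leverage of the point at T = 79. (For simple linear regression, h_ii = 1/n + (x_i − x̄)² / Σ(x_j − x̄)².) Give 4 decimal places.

T̄ = (74 + 79 + 80 + 83)/4 = 79
Σ(T − T̄)² = 25 + 0 + 1 + 16 = 42
h = 1/4 + (0)²/42 = 0.25 + 0 = 0.2500

h = 0.2500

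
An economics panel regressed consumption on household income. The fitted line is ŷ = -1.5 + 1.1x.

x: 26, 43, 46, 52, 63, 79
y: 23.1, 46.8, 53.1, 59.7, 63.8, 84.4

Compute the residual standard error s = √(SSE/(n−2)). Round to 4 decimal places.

x=26: ŷ = -1.5 + 1.1·26 = 27.1; e = 23.1 − 27.1 = -4
x=43: ŷ = -1.5 + 1.1·43 = 45.8; e = 46.8 − 45.8 = 1
x=46: ŷ = -1.5 + 1.1·46 = 49.1; e = 53.1 − 49.1 = 4
x=52: ŷ = -1.5 + 1.1·52 = 55.7; e = 59.7 − 55.7 = 4
x=63: ŷ = -1.5 + 1.1·63 = 67.8; e = 63.8 − 67.8 = -4
x=79: ŷ = -1.5 + 1.1·79 = 85.4; e = 84.4 − 85.4 = -1
SSE = 16 + 1 + 16 + 16 + 16 + 1 = 66
s = √(66/4) = √16.5 ≈ 4.0620

s = 4.0620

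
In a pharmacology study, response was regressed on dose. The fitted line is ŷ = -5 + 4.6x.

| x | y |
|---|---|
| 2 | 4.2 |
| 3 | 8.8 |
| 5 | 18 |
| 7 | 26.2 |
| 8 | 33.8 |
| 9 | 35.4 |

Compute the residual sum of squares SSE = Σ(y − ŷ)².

x=2: ŷ = -5 + 4.6·2 = 4.2; e = 4.2 − 4.2 = 0
x=3: ŷ = -5 + 4.6·3 = 8.8; e = 8.8 − 8.8 = 0
x=5: ŷ = -5 + 4.6·5 = 18; e = 18 − 18 = 0
x=7: ŷ = -5 + 4.6·7 = 27.2; e = 26.2 − 27.2 = -1
x=8: ŷ = -5 + 4.6·8 = 31.8; e = 33.8 − 31.8 = 2
x=9: ŷ = -5 + 4.6·9 = 36.4; e = 35.4 − 36.4 = -1
SSE = 0 + 0 + 0 + 1 + 4 + 1 = 6

SSE = 6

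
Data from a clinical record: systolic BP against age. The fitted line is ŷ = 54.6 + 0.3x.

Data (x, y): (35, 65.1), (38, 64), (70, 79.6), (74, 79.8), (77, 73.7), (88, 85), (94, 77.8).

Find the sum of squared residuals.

SSE = 86

x=35: ŷ = 54.6 + 0.3·35 = 65.1; r = 65.1 − 65.1 = 0
x=38: ŷ = 54.6 + 0.3·38 = 66; r = 64 − 66 = -2
x=70: ŷ = 54.6 + 0.3·70 = 75.6; r = 79.6 − 75.6 = 4
x=74: ŷ = 54.6 + 0.3·74 = 76.8; r = 79.8 − 76.8 = 3
x=77: ŷ = 54.6 + 0.3·77 = 77.7; r = 73.7 − 77.7 = -4
x=88: ŷ = 54.6 + 0.3·88 = 81; r = 85 − 81 = 4
x=94: ŷ = 54.6 + 0.3·94 = 82.8; r = 77.8 − 82.8 = -5
SSE = 0 + 4 + 16 + 9 + 16 + 16 + 25 = 86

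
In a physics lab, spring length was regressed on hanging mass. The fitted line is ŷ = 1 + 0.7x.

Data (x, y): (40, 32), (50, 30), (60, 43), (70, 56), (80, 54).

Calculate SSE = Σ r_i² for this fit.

x=40: ŷ = 1 + 0.7·40 = 29; r = 32 − 29 = 3
x=50: ŷ = 1 + 0.7·50 = 36; r = 30 − 36 = -6
x=60: ŷ = 1 + 0.7·60 = 43; r = 43 − 43 = 0
x=70: ŷ = 1 + 0.7·70 = 50; r = 56 − 50 = 6
x=80: ŷ = 1 + 0.7·80 = 57; r = 54 − 57 = -3
SSE = 9 + 36 + 0 + 36 + 9 = 90

SSE = 90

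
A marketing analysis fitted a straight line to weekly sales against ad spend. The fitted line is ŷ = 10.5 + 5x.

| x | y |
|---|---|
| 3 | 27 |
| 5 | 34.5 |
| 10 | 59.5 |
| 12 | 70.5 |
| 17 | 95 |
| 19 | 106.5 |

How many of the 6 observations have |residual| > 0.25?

5

x=3: ŷ = 10.5 + 5·3 = 25.5; r = 27 − 25.5 = 1.5
x=5: ŷ = 10.5 + 5·5 = 35.5; r = 34.5 − 35.5 = -1
x=10: ŷ = 10.5 + 5·10 = 60.5; r = 59.5 − 60.5 = -1
x=12: ŷ = 10.5 + 5·12 = 70.5; r = 70.5 − 70.5 = 0
x=17: ŷ = 10.5 + 5·17 = 95.5; r = 95 − 95.5 = -0.5
x=19: ŷ = 10.5 + 5·19 = 105.5; r = 106.5 − 105.5 = 1
|r| > 0.25: x=3 (|r|=1.5), x=5 (|r|=1), x=10 (|r|=1), x=17 (|r|=0.5), x=19 (|r|=1) → 5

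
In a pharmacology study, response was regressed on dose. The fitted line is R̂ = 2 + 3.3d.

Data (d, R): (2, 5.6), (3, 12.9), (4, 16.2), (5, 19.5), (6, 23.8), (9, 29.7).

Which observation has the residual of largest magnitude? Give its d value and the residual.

d=2: R̂ = 2 + 3.3·2 = 8.6; e = 5.6 − 8.6 = -3
d=3: R̂ = 2 + 3.3·3 = 11.9; e = 12.9 − 11.9 = 1
d=4: R̂ = 2 + 3.3·4 = 15.2; e = 16.2 − 15.2 = 1
d=5: R̂ = 2 + 3.3·5 = 18.5; e = 19.5 − 18.5 = 1
d=6: R̂ = 2 + 3.3·6 = 21.8; e = 23.8 − 21.8 = 2
d=9: R̂ = 2 + 3.3·9 = 31.7; e = 29.7 − 31.7 = -2
Largest |e| is 3 at d = 2, residual -3.

d = 2, e = -3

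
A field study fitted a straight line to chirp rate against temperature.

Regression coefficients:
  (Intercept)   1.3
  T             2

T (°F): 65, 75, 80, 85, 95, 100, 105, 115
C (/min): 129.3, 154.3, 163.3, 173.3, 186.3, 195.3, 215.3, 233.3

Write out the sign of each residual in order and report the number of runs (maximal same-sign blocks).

4 runs

T=65: Ĉ = 1.3 + 2·65 = 131.3; r = 129.3 − 131.3 = -2
T=75: Ĉ = 1.3 + 2·75 = 151.3; r = 154.3 − 151.3 = 3
T=80: Ĉ = 1.3 + 2·80 = 161.3; r = 163.3 − 161.3 = 2
T=85: Ĉ = 1.3 + 2·85 = 171.3; r = 173.3 − 171.3 = 2
T=95: Ĉ = 1.3 + 2·95 = 191.3; r = 186.3 − 191.3 = -5
T=100: Ĉ = 1.3 + 2·100 = 201.3; r = 195.3 − 201.3 = -6
T=105: Ĉ = 1.3 + 2·105 = 211.3; r = 215.3 − 211.3 = 4
T=115: Ĉ = 1.3 + 2·115 = 231.3; r = 233.3 − 231.3 = 2
Signs: − + + + − − + +
Runs: −×1, +×3, −×2, +×2 → 4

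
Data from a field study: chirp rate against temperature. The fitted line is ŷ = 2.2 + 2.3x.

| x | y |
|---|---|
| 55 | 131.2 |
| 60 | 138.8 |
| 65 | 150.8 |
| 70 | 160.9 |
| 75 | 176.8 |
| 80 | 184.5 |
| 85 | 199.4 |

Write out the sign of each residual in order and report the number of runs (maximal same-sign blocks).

5 runs

x=55: ŷ = 2.2 + 2.3·55 = 128.7; r = 131.2 − 128.7 = 2.5
x=60: ŷ = 2.2 + 2.3·60 = 140.2; r = 138.8 − 140.2 = -1.4
x=65: ŷ = 2.2 + 2.3·65 = 151.7; r = 150.8 − 151.7 = -0.9
x=70: ŷ = 2.2 + 2.3·70 = 163.2; r = 160.9 − 163.2 = -2.3
x=75: ŷ = 2.2 + 2.3·75 = 174.7; r = 176.8 − 174.7 = 2.1
x=80: ŷ = 2.2 + 2.3·80 = 186.2; r = 184.5 − 186.2 = -1.7
x=85: ŷ = 2.2 + 2.3·85 = 197.7; r = 199.4 − 197.7 = 1.7
Signs: + − − − + − +
Runs: +×1, −×3, +×1, −×1, +×1 → 5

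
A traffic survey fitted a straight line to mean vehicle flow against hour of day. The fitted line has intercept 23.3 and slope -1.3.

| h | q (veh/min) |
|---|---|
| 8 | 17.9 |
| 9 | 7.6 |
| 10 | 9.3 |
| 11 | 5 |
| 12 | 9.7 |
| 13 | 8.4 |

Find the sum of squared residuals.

h=8: ŷ = 23.3 − 1.3·8 = 12.9; e = 17.9 − 12.9 = 5
h=9: ŷ = 23.3 − 1.3·9 = 11.6; e = 7.6 − 11.6 = -4
h=10: ŷ = 23.3 − 1.3·10 = 10.3; e = 9.3 − 10.3 = -1
h=11: ŷ = 23.3 − 1.3·11 = 9; e = 5 − 9 = -4
h=12: ŷ = 23.3 − 1.3·12 = 7.7; e = 9.7 − 7.7 = 2
h=13: ŷ = 23.3 − 1.3·13 = 6.4; e = 8.4 − 6.4 = 2
SSE = 25 + 16 + 1 + 16 + 4 + 4 = 66

SSE = 66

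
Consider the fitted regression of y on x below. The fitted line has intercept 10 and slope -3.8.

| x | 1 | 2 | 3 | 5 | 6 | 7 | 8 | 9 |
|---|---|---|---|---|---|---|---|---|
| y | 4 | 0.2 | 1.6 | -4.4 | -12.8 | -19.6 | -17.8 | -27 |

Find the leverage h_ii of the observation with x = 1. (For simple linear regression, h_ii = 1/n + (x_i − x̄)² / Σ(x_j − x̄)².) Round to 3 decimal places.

x̄ = (1 + 2 + 3 + 5 + 6 + 7 + 8 + 9)/8 = 5.125
Σ(x − x̄)² = 17.0156 + 9.76562 + 4.51562 + 0.015625 + 0.765625 + 3.51562 + 8.26562 + 15.0156 = 58.875
h = 1/8 + (-4.125)²/58.875 = 0.125 + 0.289013 = 0.414

h = 0.414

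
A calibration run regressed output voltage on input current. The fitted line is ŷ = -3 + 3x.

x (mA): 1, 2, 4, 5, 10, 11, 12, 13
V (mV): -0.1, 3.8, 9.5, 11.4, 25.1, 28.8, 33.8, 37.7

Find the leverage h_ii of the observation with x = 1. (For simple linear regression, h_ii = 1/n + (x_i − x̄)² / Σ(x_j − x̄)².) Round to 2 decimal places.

x̄ = (1 + 2 + 4 + 5 + 10 + 11 + 12 + 13)/8 = 7.25
Σ(x − x̄)² = 39.0625 + 27.5625 + 10.5625 + 5.0625 + 7.5625 + 14.0625 + 22.5625 + 33.0625 = 159.5
h = 1/8 + (-6.25)²/159.5 = 0.125 + 0.244906 = 0.37

h = 0.37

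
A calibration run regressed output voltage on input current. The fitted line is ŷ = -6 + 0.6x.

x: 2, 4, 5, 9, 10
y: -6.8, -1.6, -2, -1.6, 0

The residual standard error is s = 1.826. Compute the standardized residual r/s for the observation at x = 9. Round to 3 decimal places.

-0.548

ŷ = -6 + 0.6·9 = -0.6
r = -1.6 − (-0.6) = -1
r/s = -1 / 1.826 = -0.548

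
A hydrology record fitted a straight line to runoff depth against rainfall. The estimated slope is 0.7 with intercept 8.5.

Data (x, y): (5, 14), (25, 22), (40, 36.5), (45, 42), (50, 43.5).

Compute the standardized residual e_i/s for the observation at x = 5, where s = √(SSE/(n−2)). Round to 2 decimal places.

x=5: ŷ = 8.5 + 0.7·5 = 12; e = 14 − 12 = 2
x=25: ŷ = 8.5 + 0.7·25 = 26; e = 22 − 26 = -4
x=40: ŷ = 8.5 + 0.7·40 = 36.5; e = 36.5 − 36.5 = 0
x=45: ŷ = 8.5 + 0.7·45 = 40; e = 42 − 40 = 2
x=50: ŷ = 8.5 + 0.7·50 = 43.5; e = 43.5 − 43.5 = 0
SSE = 4 + 16 + 0 + 4 + 0 = 24
s = √(24/3) = 2.82843
e/s = 2 / 2.82843 = 0.71

0.71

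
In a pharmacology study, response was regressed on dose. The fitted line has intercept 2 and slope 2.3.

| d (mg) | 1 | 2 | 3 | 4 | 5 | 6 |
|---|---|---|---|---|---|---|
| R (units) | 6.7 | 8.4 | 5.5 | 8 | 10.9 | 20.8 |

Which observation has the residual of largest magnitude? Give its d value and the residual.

d = 6, e = 5

d=1: ŷ = 2 + 2.3·1 = 4.3; e = 6.7 − 4.3 = 2.4
d=2: ŷ = 2 + 2.3·2 = 6.6; e = 8.4 − 6.6 = 1.8
d=3: ŷ = 2 + 2.3·3 = 8.9; e = 5.5 − 8.9 = -3.4
d=4: ŷ = 2 + 2.3·4 = 11.2; e = 8 − 11.2 = -3.2
d=5: ŷ = 2 + 2.3·5 = 13.5; e = 10.9 − 13.5 = -2.6
d=6: ŷ = 2 + 2.3·6 = 15.8; e = 20.8 − 15.8 = 5
Largest |e| is 5 at d = 6, residual 5.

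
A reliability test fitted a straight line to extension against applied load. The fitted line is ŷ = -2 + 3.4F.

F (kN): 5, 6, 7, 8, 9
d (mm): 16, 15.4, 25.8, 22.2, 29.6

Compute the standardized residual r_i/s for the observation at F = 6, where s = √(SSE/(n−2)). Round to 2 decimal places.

-0.87

F=5: ŷ = -2 + 3.4·5 = 15; r = 16 − 15 = 1
F=6: ŷ = -2 + 3.4·6 = 18.4; r = 15.4 − 18.4 = -3
F=7: ŷ = -2 + 3.4·7 = 21.8; r = 25.8 − 21.8 = 4
F=8: ŷ = -2 + 3.4·8 = 25.2; r = 22.2 − 25.2 = -3
F=9: ŷ = -2 + 3.4·9 = 28.6; r = 29.6 − 28.6 = 1
SSE = 1 + 9 + 16 + 9 + 1 = 36
s = √(36/3) = 3.4641
r/s = -3 / 3.4641 = -0.87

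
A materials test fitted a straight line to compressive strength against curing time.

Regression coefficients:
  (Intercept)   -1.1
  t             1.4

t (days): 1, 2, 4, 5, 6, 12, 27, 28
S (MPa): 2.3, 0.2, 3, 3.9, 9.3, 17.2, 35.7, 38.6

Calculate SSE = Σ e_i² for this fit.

t=1: ŷ = -1.1 + 1.4·1 = 0.3; e = 2.3 − 0.3 = 2
t=2: ŷ = -1.1 + 1.4·2 = 1.7; e = 0.2 − 1.7 = -1.5
t=4: ŷ = -1.1 + 1.4·4 = 4.5; e = 3 − 4.5 = -1.5
t=5: ŷ = -1.1 + 1.4·5 = 5.9; e = 3.9 − 5.9 = -2
t=6: ŷ = -1.1 + 1.4·6 = 7.3; e = 9.3 − 7.3 = 2
t=12: ŷ = -1.1 + 1.4·12 = 15.7; e = 17.2 − 15.7 = 1.5
t=27: ŷ = -1.1 + 1.4·27 = 36.7; e = 35.7 − 36.7 = -1
t=28: ŷ = -1.1 + 1.4·28 = 38.1; e = 38.6 − 38.1 = 0.5
SSE = 4 + 2.25 + 2.25 + 4 + 4 + 2.25 + 1 + 0.25 = 20

SSE = 20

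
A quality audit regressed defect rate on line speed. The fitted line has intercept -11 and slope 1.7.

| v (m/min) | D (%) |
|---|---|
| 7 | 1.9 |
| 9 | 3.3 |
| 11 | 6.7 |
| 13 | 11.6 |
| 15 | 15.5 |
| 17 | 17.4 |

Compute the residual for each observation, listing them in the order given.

v=7: ŷ = -11 + 1.7·7 = 0.9; r = 1.9 − 0.9 = 1
v=9: ŷ = -11 + 1.7·9 = 4.3; r = 3.3 − 4.3 = -1
v=11: ŷ = -11 + 1.7·11 = 7.7; r = 6.7 − 7.7 = -1
v=13: ŷ = -11 + 1.7·13 = 11.1; r = 11.6 − 11.1 = 0.5
v=15: ŷ = -11 + 1.7·15 = 14.5; r = 15.5 − 14.5 = 1
v=17: ŷ = -11 + 1.7·17 = 17.9; r = 17.4 − 17.9 = -0.5

1, -1, -1, 0.5, 1, -0.5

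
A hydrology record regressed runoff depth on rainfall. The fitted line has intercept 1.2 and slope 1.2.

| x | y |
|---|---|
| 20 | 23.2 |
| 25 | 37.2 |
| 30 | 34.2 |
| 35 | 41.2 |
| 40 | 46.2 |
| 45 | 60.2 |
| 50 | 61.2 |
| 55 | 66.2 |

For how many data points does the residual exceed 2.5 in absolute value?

4

x=20: ŷ = 1.2 + 1.2·20 = 25.2; r = 23.2 − 25.2 = -2
x=25: ŷ = 1.2 + 1.2·25 = 31.2; r = 37.2 − 31.2 = 6
x=30: ŷ = 1.2 + 1.2·30 = 37.2; r = 34.2 − 37.2 = -3
x=35: ŷ = 1.2 + 1.2·35 = 43.2; r = 41.2 − 43.2 = -2
x=40: ŷ = 1.2 + 1.2·40 = 49.2; r = 46.2 − 49.2 = -3
x=45: ŷ = 1.2 + 1.2·45 = 55.2; r = 60.2 − 55.2 = 5
x=50: ŷ = 1.2 + 1.2·50 = 61.2; r = 61.2 − 61.2 = 0
x=55: ŷ = 1.2 + 1.2·55 = 67.2; r = 66.2 − 67.2 = -1
|r| > 2.5: x=25 (|r|=6), x=30 (|r|=3), x=40 (|r|=3), x=45 (|r|=5) → 4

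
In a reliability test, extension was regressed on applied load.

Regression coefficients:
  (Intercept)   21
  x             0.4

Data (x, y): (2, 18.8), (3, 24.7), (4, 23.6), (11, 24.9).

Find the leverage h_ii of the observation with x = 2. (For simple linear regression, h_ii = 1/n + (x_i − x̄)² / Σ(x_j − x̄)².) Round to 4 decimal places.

h = 0.4300

x̄ = (2 + 3 + 4 + 11)/4 = 5
Σ(x − x̄)² = 9 + 4 + 1 + 36 = 50
h = 1/4 + (-3)²/50 = 0.25 + 0.18 = 0.4300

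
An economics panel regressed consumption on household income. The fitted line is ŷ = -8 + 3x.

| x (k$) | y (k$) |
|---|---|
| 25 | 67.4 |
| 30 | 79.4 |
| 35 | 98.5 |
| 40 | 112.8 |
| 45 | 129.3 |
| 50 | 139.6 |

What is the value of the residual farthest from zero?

x=25: ŷ = -8 + 3·25 = 67; e = 67.4 − 67 = 0.4
x=30: ŷ = -8 + 3·30 = 82; e = 79.4 − 82 = -2.6
x=35: ŷ = -8 + 3·35 = 97; e = 98.5 − 97 = 1.5
x=40: ŷ = -8 + 3·40 = 112; e = 112.8 − 112 = 0.8
x=45: ŷ = -8 + 3·45 = 127; e = 129.3 − 127 = 2.3
x=50: ŷ = -8 + 3·50 = 142; e = 139.6 − 142 = -2.4
Largest |e| is 2.6 at x = 30, residual -2.6.

e = -2.6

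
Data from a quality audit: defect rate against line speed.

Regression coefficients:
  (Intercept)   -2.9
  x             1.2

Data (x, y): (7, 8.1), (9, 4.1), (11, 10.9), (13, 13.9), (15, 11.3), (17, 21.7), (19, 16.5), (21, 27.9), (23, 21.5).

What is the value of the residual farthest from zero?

r = 5.6

x=7: ŷ = -2.9 + 1.2·7 = 5.5; r = 8.1 − 5.5 = 2.6
x=9: ŷ = -2.9 + 1.2·9 = 7.9; r = 4.1 − 7.9 = -3.8
x=11: ŷ = -2.9 + 1.2·11 = 10.3; r = 10.9 − 10.3 = 0.6
x=13: ŷ = -2.9 + 1.2·13 = 12.7; r = 13.9 − 12.7 = 1.2
x=15: ŷ = -2.9 + 1.2·15 = 15.1; r = 11.3 − 15.1 = -3.8
x=17: ŷ = -2.9 + 1.2·17 = 17.5; r = 21.7 − 17.5 = 4.2
x=19: ŷ = -2.9 + 1.2·19 = 19.9; r = 16.5 − 19.9 = -3.4
x=21: ŷ = -2.9 + 1.2·21 = 22.3; r = 27.9 − 22.3 = 5.6
x=23: ŷ = -2.9 + 1.2·23 = 24.7; r = 21.5 − 24.7 = -3.2
Largest |r| is 5.6 at x = 21, residual 5.6.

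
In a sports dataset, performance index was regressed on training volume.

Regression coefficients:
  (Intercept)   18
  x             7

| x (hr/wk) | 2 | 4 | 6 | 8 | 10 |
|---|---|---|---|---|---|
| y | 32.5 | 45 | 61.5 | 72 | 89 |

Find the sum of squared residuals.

SSE = 8.5

x=2: ŷ = 18 + 7·2 = 32; e = 32.5 − 32 = 0.5
x=4: ŷ = 18 + 7·4 = 46; e = 45 − 46 = -1
x=6: ŷ = 18 + 7·6 = 60; e = 61.5 − 60 = 1.5
x=8: ŷ = 18 + 7·8 = 74; e = 72 − 74 = -2
x=10: ŷ = 18 + 7·10 = 88; e = 89 − 88 = 1
SSE = 0.25 + 1 + 2.25 + 4 + 1 = 8.5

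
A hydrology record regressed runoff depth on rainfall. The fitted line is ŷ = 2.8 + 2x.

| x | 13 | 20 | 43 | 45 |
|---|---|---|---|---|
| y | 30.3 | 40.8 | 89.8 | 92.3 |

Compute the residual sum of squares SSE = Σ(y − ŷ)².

SSE = 7.5

x=13: ŷ = 2.8 + 2·13 = 28.8; e = 30.3 − 28.8 = 1.5
x=20: ŷ = 2.8 + 2·20 = 42.8; e = 40.8 − 42.8 = -2
x=43: ŷ = 2.8 + 2·43 = 88.8; e = 89.8 − 88.8 = 1
x=45: ŷ = 2.8 + 2·45 = 92.8; e = 92.3 − 92.8 = -0.5
SSE = 2.25 + 4 + 1 + 0.25 = 7.5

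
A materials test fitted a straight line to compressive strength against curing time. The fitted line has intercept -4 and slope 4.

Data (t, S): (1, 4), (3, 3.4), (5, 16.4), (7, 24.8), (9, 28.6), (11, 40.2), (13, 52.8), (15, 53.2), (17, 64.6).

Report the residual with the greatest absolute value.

r = 4.8

t=1: ŷ = -4 + 4·1 = 0; r = 4 − 0 = 4
t=3: ŷ = -4 + 4·3 = 8; r = 3.4 − 8 = -4.6
t=5: ŷ = -4 + 4·5 = 16; r = 16.4 − 16 = 0.4
t=7: ŷ = -4 + 4·7 = 24; r = 24.8 − 24 = 0.8
t=9: ŷ = -4 + 4·9 = 32; r = 28.6 − 32 = -3.4
t=11: ŷ = -4 + 4·11 = 40; r = 40.2 − 40 = 0.2
t=13: ŷ = -4 + 4·13 = 48; r = 52.8 − 48 = 4.8
t=15: ŷ = -4 + 4·15 = 56; r = 53.2 − 56 = -2.8
t=17: ŷ = -4 + 4·17 = 64; r = 64.6 − 64 = 0.6
Largest |r| is 4.8 at t = 13, residual 4.8.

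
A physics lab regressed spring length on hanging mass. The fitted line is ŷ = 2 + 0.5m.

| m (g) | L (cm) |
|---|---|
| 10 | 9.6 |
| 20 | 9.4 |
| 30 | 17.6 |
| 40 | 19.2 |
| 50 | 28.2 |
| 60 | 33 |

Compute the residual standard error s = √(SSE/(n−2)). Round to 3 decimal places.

m=10: ŷ = 2 + 0.5·10 = 7; r = 9.6 − 7 = 2.6
m=20: ŷ = 2 + 0.5·20 = 12; r = 9.4 − 12 = -2.6
m=30: ŷ = 2 + 0.5·30 = 17; r = 17.6 − 17 = 0.6
m=40: ŷ = 2 + 0.5·40 = 22; r = 19.2 − 22 = -2.8
m=50: ŷ = 2 + 0.5·50 = 27; r = 28.2 − 27 = 1.2
m=60: ŷ = 2 + 0.5·60 = 32; r = 33 − 32 = 1
SSE = 6.76 + 6.76 + 0.36 + 7.84 + 1.44 + 1 = 24.16
s = √(24.16/4) = √6.04 ≈ 2.458

s = 2.458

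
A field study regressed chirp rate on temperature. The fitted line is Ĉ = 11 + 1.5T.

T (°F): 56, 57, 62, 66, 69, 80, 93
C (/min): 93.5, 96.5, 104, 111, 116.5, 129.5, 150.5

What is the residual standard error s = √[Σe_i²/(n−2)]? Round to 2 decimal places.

s = 1.38

T=56: Ĉ = 11 + 1.5·56 = 95; e = 93.5 − 95 = -1.5
T=57: Ĉ = 11 + 1.5·57 = 96.5; e = 96.5 − 96.5 = 0
T=62: Ĉ = 11 + 1.5·62 = 104; e = 104 − 104 = 0
T=66: Ĉ = 11 + 1.5·66 = 110; e = 111 − 110 = 1
T=69: Ĉ = 11 + 1.5·69 = 114.5; e = 116.5 − 114.5 = 2
T=80: Ĉ = 11 + 1.5·80 = 131; e = 129.5 − 131 = -1.5
T=93: Ĉ = 11 + 1.5·93 = 150.5; e = 150.5 − 150.5 = 0
SSE = 2.25 + 0 + 0 + 1 + 4 + 2.25 + 0 = 9.5
s = √(9.5/5) = √1.9 ≈ 1.38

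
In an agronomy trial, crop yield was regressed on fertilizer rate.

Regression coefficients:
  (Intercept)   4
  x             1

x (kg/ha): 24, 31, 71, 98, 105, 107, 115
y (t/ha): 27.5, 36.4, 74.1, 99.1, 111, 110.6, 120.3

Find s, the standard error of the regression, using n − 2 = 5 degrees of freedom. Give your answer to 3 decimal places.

s = 1.859

x=24: ŷ = 4 + 24 = 28; e = 27.5 − 28 = -0.5
x=31: ŷ = 4 + 31 = 35; e = 36.4 − 35 = 1.4
x=71: ŷ = 4 + 71 = 75; e = 74.1 − 75 = -0.9
x=98: ŷ = 4 + 98 = 102; e = 99.1 − 102 = -2.9
x=105: ŷ = 4 + 105 = 109; e = 111 − 109 = 2
x=107: ŷ = 4 + 107 = 111; e = 110.6 − 111 = -0.4
x=115: ŷ = 4 + 115 = 119; e = 120.3 − 119 = 1.3
SSE = 0.25 + 1.96 + 0.81 + 8.41 + 4 + 0.16 + 1.69 = 17.28
s = √(17.28/5) = √3.456 ≈ 1.859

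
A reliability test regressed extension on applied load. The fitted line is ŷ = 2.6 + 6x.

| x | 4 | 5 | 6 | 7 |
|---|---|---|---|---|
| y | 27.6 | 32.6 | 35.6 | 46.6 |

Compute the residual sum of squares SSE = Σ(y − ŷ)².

SSE = 14

x=4: ŷ = 2.6 + 6·4 = 26.6; e = 27.6 − 26.6 = 1
x=5: ŷ = 2.6 + 6·5 = 32.6; e = 32.6 − 32.6 = 0
x=6: ŷ = 2.6 + 6·6 = 38.6; e = 35.6 − 38.6 = -3
x=7: ŷ = 2.6 + 6·7 = 44.6; e = 46.6 − 44.6 = 2
SSE = 1 + 0 + 9 + 4 = 14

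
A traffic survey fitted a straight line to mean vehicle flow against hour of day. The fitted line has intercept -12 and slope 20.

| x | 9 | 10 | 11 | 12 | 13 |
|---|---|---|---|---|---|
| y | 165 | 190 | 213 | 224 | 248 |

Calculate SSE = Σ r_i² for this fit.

SSE = 54

x=9: ŷ = -12 + 20·9 = 168; r = 165 − 168 = -3
x=10: ŷ = -12 + 20·10 = 188; r = 190 − 188 = 2
x=11: ŷ = -12 + 20·11 = 208; r = 213 − 208 = 5
x=12: ŷ = -12 + 20·12 = 228; r = 224 − 228 = -4
x=13: ŷ = -12 + 20·13 = 248; r = 248 − 248 = 0
SSE = 9 + 4 + 25 + 16 + 0 = 54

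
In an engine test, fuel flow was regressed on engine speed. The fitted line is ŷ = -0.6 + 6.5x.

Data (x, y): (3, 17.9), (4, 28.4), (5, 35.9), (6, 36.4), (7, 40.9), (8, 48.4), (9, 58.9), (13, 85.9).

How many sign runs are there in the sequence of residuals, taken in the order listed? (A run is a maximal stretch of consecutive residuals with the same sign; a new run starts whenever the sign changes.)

4 runs

x=3: ŷ = -0.6 + 6.5·3 = 18.9; r = 17.9 − 18.9 = -1
x=4: ŷ = -0.6 + 6.5·4 = 25.4; r = 28.4 − 25.4 = 3
x=5: ŷ = -0.6 + 6.5·5 = 31.9; r = 35.9 − 31.9 = 4
x=6: ŷ = -0.6 + 6.5·6 = 38.4; r = 36.4 − 38.4 = -2
x=7: ŷ = -0.6 + 6.5·7 = 44.9; r = 40.9 − 44.9 = -4
x=8: ŷ = -0.6 + 6.5·8 = 51.4; r = 48.4 − 51.4 = -3
x=9: ŷ = -0.6 + 6.5·9 = 57.9; r = 58.9 − 57.9 = 1
x=13: ŷ = -0.6 + 6.5·13 = 83.9; r = 85.9 − 83.9 = 2
Signs: − + + − − − + +
Runs: −×1, +×2, −×3, +×2 → 4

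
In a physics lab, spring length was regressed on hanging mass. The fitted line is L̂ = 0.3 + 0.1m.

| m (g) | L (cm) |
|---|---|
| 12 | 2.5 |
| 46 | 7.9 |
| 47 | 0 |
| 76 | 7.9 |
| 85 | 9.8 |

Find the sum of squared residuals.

m=12: L̂ = 0.3 + 0.1·12 = 1.5; r = 2.5 − 1.5 = 1
m=46: L̂ = 0.3 + 0.1·46 = 4.9; r = 7.9 − 4.9 = 3
m=47: L̂ = 0.3 + 0.1·47 = 5; r = 0 − 5 = -5
m=76: L̂ = 0.3 + 0.1·76 = 7.9; r = 7.9 − 7.9 = 0
m=85: L̂ = 0.3 + 0.1·85 = 8.8; r = 9.8 − 8.8 = 1
SSE = 1 + 9 + 25 + 0 + 1 = 36

SSE = 36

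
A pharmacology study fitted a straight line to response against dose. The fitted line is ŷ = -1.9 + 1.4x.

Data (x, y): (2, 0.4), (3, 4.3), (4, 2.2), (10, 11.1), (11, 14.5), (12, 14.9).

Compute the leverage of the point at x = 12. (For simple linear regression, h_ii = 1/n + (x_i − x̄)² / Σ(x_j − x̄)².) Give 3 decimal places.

x̄ = (2 + 3 + 4 + 10 + 11 + 12)/6 = 7
Σ(x − x̄)² = 25 + 16 + 9 + 9 + 16 + 25 = 100
h = 1/6 + (5)²/100 = 0.166667 + 0.25 = 0.417

h = 0.417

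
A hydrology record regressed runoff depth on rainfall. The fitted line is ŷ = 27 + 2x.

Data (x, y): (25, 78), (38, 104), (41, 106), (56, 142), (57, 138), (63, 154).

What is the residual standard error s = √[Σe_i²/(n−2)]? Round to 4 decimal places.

s = 2.7386

x=25: ŷ = 27 + 2·25 = 77; e = 78 − 77 = 1
x=38: ŷ = 27 + 2·38 = 103; e = 104 − 103 = 1
x=41: ŷ = 27 + 2·41 = 109; e = 106 − 109 = -3
x=56: ŷ = 27 + 2·56 = 139; e = 142 − 139 = 3
x=57: ŷ = 27 + 2·57 = 141; e = 138 − 141 = -3
x=63: ŷ = 27 + 2·63 = 153; e = 154 − 153 = 1
SSE = 1 + 1 + 9 + 9 + 9 + 1 = 30
s = √(30/4) = √7.5 ≈ 2.7386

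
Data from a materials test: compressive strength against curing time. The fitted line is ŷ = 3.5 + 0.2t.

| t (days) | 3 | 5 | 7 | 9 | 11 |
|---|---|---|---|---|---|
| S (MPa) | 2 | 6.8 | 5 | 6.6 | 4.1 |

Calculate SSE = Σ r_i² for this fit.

t=3: ŷ = 3.5 + 0.2·3 = 4.1; r = 2 − 4.1 = -2.1
t=5: ŷ = 3.5 + 0.2·5 = 4.5; r = 6.8 − 4.5 = 2.3
t=7: ŷ = 3.5 + 0.2·7 = 4.9; r = 5 − 4.9 = 0.1
t=9: ŷ = 3.5 + 0.2·9 = 5.3; r = 6.6 − 5.3 = 1.3
t=11: ŷ = 3.5 + 0.2·11 = 5.7; r = 4.1 − 5.7 = -1.6
SSE = 4.41 + 5.29 + 0.01 + 1.69 + 2.56 = 13.96

SSE = 13.96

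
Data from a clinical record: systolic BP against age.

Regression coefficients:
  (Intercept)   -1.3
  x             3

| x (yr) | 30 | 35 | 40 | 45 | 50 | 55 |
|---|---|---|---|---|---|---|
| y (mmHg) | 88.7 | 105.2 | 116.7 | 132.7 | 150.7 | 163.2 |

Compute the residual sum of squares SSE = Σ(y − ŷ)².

SSE = 11.5

x=30: ŷ = -1.3 + 3·30 = 88.7; e = 88.7 − 88.7 = 0
x=35: ŷ = -1.3 + 3·35 = 103.7; e = 105.2 − 103.7 = 1.5
x=40: ŷ = -1.3 + 3·40 = 118.7; e = 116.7 − 118.7 = -2
x=45: ŷ = -1.3 + 3·45 = 133.7; e = 132.7 − 133.7 = -1
x=50: ŷ = -1.3 + 3·50 = 148.7; e = 150.7 − 148.7 = 2
x=55: ŷ = -1.3 + 3·55 = 163.7; e = 163.2 − 163.7 = -0.5
SSE = 0 + 2.25 + 4 + 1 + 4 + 0.25 = 11.5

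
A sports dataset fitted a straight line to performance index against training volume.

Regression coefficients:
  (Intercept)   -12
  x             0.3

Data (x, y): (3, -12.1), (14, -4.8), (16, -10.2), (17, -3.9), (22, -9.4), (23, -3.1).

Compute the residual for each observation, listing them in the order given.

x=3: ŷ = -12 + 0.3·3 = -11.1; e = -12.1 − (-11.1) = -1
x=14: ŷ = -12 + 0.3·14 = -7.8; e = -4.8 − (-7.8) = 3
x=16: ŷ = -12 + 0.3·16 = -7.2; e = -10.2 − (-7.2) = -3
x=17: ŷ = -12 + 0.3·17 = -6.9; e = -3.9 − (-6.9) = 3
x=22: ŷ = -12 + 0.3·22 = -5.4; e = -9.4 − (-5.4) = -4
x=23: ŷ = -12 + 0.3·23 = -5.1; e = -3.1 − (-5.1) = 2

-1, 3, -3, 3, -4, 2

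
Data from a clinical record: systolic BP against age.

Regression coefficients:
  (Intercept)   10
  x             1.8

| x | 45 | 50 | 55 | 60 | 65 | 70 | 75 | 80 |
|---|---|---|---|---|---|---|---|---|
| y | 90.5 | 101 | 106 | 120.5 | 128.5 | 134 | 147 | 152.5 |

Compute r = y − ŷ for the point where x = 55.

ŷ = 10 + 1.8·55 = 109
r = 106 − 109 = -3

r = -3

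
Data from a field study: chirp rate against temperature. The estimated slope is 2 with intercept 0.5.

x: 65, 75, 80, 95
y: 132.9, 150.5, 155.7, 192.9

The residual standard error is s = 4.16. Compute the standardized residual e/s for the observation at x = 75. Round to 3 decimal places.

0.000

ŷ = 0.5 + 2·75 = 150.5
e = 150.5 − 150.5 = 0
e/s = 0 / 4.16 = 0.000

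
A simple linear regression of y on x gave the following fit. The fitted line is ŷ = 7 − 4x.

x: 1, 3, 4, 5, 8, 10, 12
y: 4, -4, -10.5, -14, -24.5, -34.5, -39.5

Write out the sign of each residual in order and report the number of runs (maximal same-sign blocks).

5 runs

x=1: ŷ = 7 − 4·1 = 3; r = 4 − 3 = 1
x=3: ŷ = 7 − 4·3 = -5; r = -4 − (-5) = 1
x=4: ŷ = 7 − 4·4 = -9; r = -10.5 − (-9) = -1.5
x=5: ŷ = 7 − 4·5 = -13; r = -14 − (-13) = -1
x=8: ŷ = 7 − 4·8 = -25; r = -24.5 − (-25) = 0.5
x=10: ŷ = 7 − 4·10 = -33; r = -34.5 − (-33) = -1.5
x=12: ŷ = 7 − 4·12 = -41; r = -39.5 − (-41) = 1.5
Signs: + + − − + − +
Runs: +×2, −×2, +×1, −×1, +×1 → 5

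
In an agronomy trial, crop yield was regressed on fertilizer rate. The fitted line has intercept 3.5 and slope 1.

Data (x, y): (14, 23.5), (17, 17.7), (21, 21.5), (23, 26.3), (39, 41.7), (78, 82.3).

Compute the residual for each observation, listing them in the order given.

6, -2.8, -3, -0.2, -0.8, 0.8

x=14: ŷ = 3.5 + 14 = 17.5; r = 23.5 − 17.5 = 6
x=17: ŷ = 3.5 + 17 = 20.5; r = 17.7 − 20.5 = -2.8
x=21: ŷ = 3.5 + 21 = 24.5; r = 21.5 − 24.5 = -3
x=23: ŷ = 3.5 + 23 = 26.5; r = 26.3 − 26.5 = -0.2
x=39: ŷ = 3.5 + 39 = 42.5; r = 41.7 − 42.5 = -0.8
x=78: ŷ = 3.5 + 78 = 81.5; r = 82.3 − 81.5 = 0.8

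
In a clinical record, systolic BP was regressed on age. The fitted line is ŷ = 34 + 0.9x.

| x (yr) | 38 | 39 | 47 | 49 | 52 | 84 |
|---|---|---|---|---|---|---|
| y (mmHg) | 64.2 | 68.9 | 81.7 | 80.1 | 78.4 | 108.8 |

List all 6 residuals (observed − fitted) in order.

x=38: ŷ = 34 + 0.9·38 = 68.2; e = 64.2 − 68.2 = -4
x=39: ŷ = 34 + 0.9·39 = 69.1; e = 68.9 − 69.1 = -0.2
x=47: ŷ = 34 + 0.9·47 = 76.3; e = 81.7 − 76.3 = 5.4
x=49: ŷ = 34 + 0.9·49 = 78.1; e = 80.1 − 78.1 = 2
x=52: ŷ = 34 + 0.9·52 = 80.8; e = 78.4 − 80.8 = -2.4
x=84: ŷ = 34 + 0.9·84 = 109.6; e = 108.8 − 109.6 = -0.8

-4, -0.2, 5.4, 2, -2.4, -0.8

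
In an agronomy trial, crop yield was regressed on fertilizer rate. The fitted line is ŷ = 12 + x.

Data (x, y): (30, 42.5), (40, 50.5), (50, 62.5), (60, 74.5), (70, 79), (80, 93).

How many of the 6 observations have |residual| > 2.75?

x=30: ŷ = 12 + 30 = 42; r = 42.5 − 42 = 0.5
x=40: ŷ = 12 + 40 = 52; r = 50.5 − 52 = -1.5
x=50: ŷ = 12 + 50 = 62; r = 62.5 − 62 = 0.5
x=60: ŷ = 12 + 60 = 72; r = 74.5 − 72 = 2.5
x=70: ŷ = 12 + 70 = 82; r = 79 − 82 = -3
x=80: ŷ = 12 + 80 = 92; r = 93 − 92 = 1
|r| > 2.75: x=70 (|r|=3) → 1

1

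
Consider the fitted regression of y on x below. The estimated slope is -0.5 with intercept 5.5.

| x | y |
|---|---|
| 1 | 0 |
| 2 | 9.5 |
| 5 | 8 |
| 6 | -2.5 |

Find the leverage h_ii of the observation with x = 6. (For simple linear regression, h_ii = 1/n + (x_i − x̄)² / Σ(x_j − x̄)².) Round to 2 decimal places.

x̄ = (1 + 2 + 5 + 6)/4 = 3.5
Σ(x − x̄)² = 6.25 + 2.25 + 2.25 + 6.25 = 17
h = 1/4 + (2.5)²/17 = 0.25 + 0.367647 = 0.62

h = 0.62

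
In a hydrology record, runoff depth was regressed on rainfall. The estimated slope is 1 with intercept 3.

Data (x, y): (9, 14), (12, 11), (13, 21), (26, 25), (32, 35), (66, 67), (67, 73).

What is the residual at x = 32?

ŷ = 3 + 32 = 35
r = 35 − 35 = 0

r = 0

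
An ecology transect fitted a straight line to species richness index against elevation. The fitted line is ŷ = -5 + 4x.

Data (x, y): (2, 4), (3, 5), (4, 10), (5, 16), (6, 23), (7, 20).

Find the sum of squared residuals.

SSE = 32

x=2: ŷ = -5 + 4·2 = 3; e = 4 − 3 = 1
x=3: ŷ = -5 + 4·3 = 7; e = 5 − 7 = -2
x=4: ŷ = -5 + 4·4 = 11; e = 10 − 11 = -1
x=5: ŷ = -5 + 4·5 = 15; e = 16 − 15 = 1
x=6: ŷ = -5 + 4·6 = 19; e = 23 − 19 = 4
x=7: ŷ = -5 + 4·7 = 23; e = 20 − 23 = -3
SSE = 1 + 4 + 1 + 1 + 16 + 9 = 32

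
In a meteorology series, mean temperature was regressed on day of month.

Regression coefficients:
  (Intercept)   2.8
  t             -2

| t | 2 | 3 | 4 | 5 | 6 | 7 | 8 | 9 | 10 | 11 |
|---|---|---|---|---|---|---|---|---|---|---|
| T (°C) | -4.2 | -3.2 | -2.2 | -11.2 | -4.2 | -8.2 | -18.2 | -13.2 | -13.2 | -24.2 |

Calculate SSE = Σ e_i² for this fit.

t=2: T̂ = 2.8 − 2·2 = -1.2; e = -4.2 − (-1.2) = -3
t=3: T̂ = 2.8 − 2·3 = -3.2; e = -3.2 − (-3.2) = 0
t=4: T̂ = 2.8 − 2·4 = -5.2; e = -2.2 − (-5.2) = 3
t=5: T̂ = 2.8 − 2·5 = -7.2; e = -11.2 − (-7.2) = -4
t=6: T̂ = 2.8 − 2·6 = -9.2; e = -4.2 − (-9.2) = 5
t=7: T̂ = 2.8 − 2·7 = -11.2; e = -8.2 − (-11.2) = 3
t=8: T̂ = 2.8 − 2·8 = -13.2; e = -18.2 − (-13.2) = -5
t=9: T̂ = 2.8 − 2·9 = -15.2; e = -13.2 − (-15.2) = 2
t=10: T̂ = 2.8 − 2·10 = -17.2; e = -13.2 − (-17.2) = 4
t=11: T̂ = 2.8 − 2·11 = -19.2; e = -24.2 − (-19.2) = -5
SSE = 9 + 0 + 9 + 16 + 25 + 9 + 25 + 4 + 16 + 25 = 138

SSE = 138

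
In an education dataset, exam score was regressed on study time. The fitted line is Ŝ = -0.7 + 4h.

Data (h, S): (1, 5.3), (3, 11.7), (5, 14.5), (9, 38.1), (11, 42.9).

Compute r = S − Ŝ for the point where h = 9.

Ŝ = -0.7 + 4·9 = 35.3
r = 38.1 − 35.3 = 2.8

r = 2.8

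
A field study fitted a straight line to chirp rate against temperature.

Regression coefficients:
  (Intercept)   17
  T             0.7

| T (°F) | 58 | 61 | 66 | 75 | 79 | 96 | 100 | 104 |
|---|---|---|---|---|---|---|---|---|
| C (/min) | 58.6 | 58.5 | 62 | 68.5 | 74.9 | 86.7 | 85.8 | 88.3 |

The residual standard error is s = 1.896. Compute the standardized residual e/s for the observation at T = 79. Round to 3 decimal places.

1.371

ŷ = 17 + 0.7·79 = 72.3
e = 74.9 − 72.3 = 2.6
e/s = 2.6 / 1.896 = 1.371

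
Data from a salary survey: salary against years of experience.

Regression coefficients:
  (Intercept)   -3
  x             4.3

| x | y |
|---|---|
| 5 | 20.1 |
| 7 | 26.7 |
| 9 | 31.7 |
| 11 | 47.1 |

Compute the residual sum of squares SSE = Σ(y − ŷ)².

x=5: ŷ = -3 + 4.3·5 = 18.5; e = 20.1 − 18.5 = 1.6
x=7: ŷ = -3 + 4.3·7 = 27.1; e = 26.7 − 27.1 = -0.4
x=9: ŷ = -3 + 4.3·9 = 35.7; e = 31.7 − 35.7 = -4
x=11: ŷ = -3 + 4.3·11 = 44.3; e = 47.1 − 44.3 = 2.8
SSE = 2.56 + 0.16 + 16 + 7.84 = 26.56

SSE = 26.56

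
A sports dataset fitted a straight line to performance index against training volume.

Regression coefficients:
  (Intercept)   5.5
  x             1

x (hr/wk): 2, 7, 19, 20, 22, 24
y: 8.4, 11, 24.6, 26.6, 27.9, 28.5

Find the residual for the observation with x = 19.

ŷ = 5.5 + 19 = 24.5
r = 24.6 − 24.5 = 0.1

r = 0.1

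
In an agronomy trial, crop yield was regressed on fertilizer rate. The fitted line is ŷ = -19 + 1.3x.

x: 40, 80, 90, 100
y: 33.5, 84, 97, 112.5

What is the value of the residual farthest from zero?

x=40: ŷ = -19 + 1.3·40 = 33; e = 33.5 − 33 = 0.5
x=80: ŷ = -19 + 1.3·80 = 85; e = 84 − 85 = -1
x=90: ŷ = -19 + 1.3·90 = 98; e = 97 − 98 = -1
x=100: ŷ = -19 + 1.3·100 = 111; e = 112.5 − 111 = 1.5
Largest |e| is 1.5 at x = 100, residual 1.5.

e = 1.5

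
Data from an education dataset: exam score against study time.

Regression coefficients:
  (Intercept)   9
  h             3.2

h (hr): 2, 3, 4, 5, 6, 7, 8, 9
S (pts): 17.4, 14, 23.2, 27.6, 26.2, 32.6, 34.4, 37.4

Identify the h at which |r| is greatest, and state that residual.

h=2: ŷ = 9 + 3.2·2 = 15.4; r = 17.4 − 15.4 = 2
h=3: ŷ = 9 + 3.2·3 = 18.6; r = 14 − 18.6 = -4.6
h=4: ŷ = 9 + 3.2·4 = 21.8; r = 23.2 − 21.8 = 1.4
h=5: ŷ = 9 + 3.2·5 = 25; r = 27.6 − 25 = 2.6
h=6: ŷ = 9 + 3.2·6 = 28.2; r = 26.2 − 28.2 = -2
h=7: ŷ = 9 + 3.2·7 = 31.4; r = 32.6 − 31.4 = 1.2
h=8: ŷ = 9 + 3.2·8 = 34.6; r = 34.4 − 34.6 = -0.2
h=9: ŷ = 9 + 3.2·9 = 37.8; r = 37.4 − 37.8 = -0.4
Largest |r| is 4.6 at h = 3, residual -4.6.

h = 3, r = -4.6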